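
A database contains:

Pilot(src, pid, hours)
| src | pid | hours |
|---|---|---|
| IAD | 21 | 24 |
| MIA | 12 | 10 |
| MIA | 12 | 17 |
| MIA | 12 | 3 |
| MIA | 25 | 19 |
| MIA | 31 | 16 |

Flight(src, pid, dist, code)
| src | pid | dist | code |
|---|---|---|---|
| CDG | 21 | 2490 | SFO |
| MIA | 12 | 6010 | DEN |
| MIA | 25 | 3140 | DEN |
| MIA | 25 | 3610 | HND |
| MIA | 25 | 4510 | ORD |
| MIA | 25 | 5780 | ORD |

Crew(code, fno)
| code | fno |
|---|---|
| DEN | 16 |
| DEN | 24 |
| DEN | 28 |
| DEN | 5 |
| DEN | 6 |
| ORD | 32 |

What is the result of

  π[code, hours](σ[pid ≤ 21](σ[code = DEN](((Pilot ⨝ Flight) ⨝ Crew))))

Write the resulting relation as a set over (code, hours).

{(DEN, 10), (DEN, 17), (DEN, 3)}

Pilot ⋈ Flight (natural join on src, pid): {(MIA, 12, 10, 6010, DEN), (MIA, 12, 17, 6010, DEN), (MIA, 12, 3, 6010, DEN), (MIA, 25, 19, 3140, DEN), (MIA, 25, 19, 3610, HND), (MIA, 25, 19, 4510, ORD), (MIA, 25, 19, 5780, ORD)}
(Pilot ⨝ Flight) ⋈ Crew (natural join on code): {(MIA, 12, 10, 6010, DEN, 16), (MIA, 12, 10, 6010, DEN, 24), (MIA, 12, 10, 6010, DEN, 28), (MIA, 12, 10, 6010, DEN, 5), (MIA, 12, 10, 6010, DEN, 6), (MIA, 12, 17, 6010, DEN, 16), (MIA, 12, 17, 6010, DEN, 24), (MIA, 12, 17, 6010, DEN, 28), (MIA, 12, 17, 6010, DEN, 5), (MIA, 12, 17, 6010, DEN, 6), (MIA, 12, 3, 6010, DEN, 16), (MIA, 12, 3, 6010, DEN, 24), (MIA, 12, 3, 6010, DEN, 28), (MIA, 12, 3, 6010, DEN, 5), (MIA, 12, 3, 6010, DEN, 6), (MIA, 25, 19, 3140, DEN, 16), (MIA, 25, 19, 3140, DEN, 24), (MIA, 25, 19, 3140, DEN, 28), (MIA, 25, 19, 3140, DEN, 5), (MIA, 25, 19, 3140, DEN, 6), (MIA, 25, 19, 4510, ORD, 32), (MIA, 25, 19, 5780, ORD, 32)}
σ[code = DEN]: keep tuples satisfying code = DEN → {(MIA, 12, 10, 6010, DEN, 16), (MIA, 12, 10, 6010, DEN, 24), (MIA, 12, 10, 6010, DEN, 28), (MIA, 12, 10, 6010, DEN, 5), (MIA, 12, 10, 6010, DEN, 6), (MIA, 12, 17, 6010, DEN, 16), (MIA, 12, 17, 6010, DEN, 24), (MIA, 12, 17, 6010, DEN, 28), (MIA, 12, 17, 6010, DEN, 5), (MIA, 12, 17, 6010, DEN, 6), (MIA, 12, 3, 6010, DEN, 16), (MIA, 12, 3, 6010, DEN, 24), (MIA, 12, 3, 6010, DEN, 28), (MIA, 12, 3, 6010, DEN, 5), (MIA, 12, 3, 6010, DEN, 6), (MIA, 25, 19, 3140, DEN, 16), (MIA, 25, 19, 3140, DEN, 24), (MIA, 25, 19, 3140, DEN, 28), (MIA, 25, 19, 3140, DEN, 5), (MIA, 25, 19, 3140, DEN, 6)}
σ[pid ≤ 21]: keep tuples satisfying pid ≤ 21 → {(MIA, 12, 10, 6010, DEN, 16), (MIA, 12, 10, 6010, DEN, 24), (MIA, 12, 10, 6010, DEN, 28), (MIA, 12, 10, 6010, DEN, 5), (MIA, 12, 10, 6010, DEN, 6), (MIA, 12, 17, 6010, DEN, 16), (MIA, 12, 17, 6010, DEN, 24), (MIA, 12, 17, 6010, DEN, 28), (MIA, 12, 17, 6010, DEN, 5), (MIA, 12, 17, 6010, DEN, 6), (MIA, 12, 3, 6010, DEN, 16), (MIA, 12, 3, 6010, DEN, 24), (MIA, 12, 3, 6010, DEN, 28), (MIA, 12, 3, 6010, DEN, 5), (MIA, 12, 3, 6010, DEN, 6)}
Keep only column(s) code, hours (12 duplicate(s) eliminated): {(DEN, 10), (DEN, 17), (DEN, 3)}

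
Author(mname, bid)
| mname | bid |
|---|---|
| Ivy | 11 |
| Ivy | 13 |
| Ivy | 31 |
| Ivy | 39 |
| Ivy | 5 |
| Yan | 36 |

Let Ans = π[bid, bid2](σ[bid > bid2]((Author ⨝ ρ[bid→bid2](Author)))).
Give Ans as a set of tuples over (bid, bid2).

{(11, 5), (13, 11), (13, 5), (31, 11), (31, 13), (31, 5), (39, 11), (39, 13), (39, 31), (39, 5)}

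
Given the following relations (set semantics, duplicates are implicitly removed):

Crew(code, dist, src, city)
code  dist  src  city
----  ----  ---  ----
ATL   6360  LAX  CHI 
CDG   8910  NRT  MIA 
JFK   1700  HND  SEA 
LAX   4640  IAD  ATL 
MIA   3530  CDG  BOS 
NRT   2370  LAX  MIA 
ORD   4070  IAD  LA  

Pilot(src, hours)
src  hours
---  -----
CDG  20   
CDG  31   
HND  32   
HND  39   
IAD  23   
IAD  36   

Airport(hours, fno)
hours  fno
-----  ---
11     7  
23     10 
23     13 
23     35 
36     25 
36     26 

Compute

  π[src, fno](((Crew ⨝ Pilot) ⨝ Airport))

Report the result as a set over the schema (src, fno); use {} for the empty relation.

Natural join on src: {(JFK, 1700, HND, SEA, 32), (JFK, 1700, HND, SEA, 39), (LAX, 4640, IAD, ATL, 23), (LAX, 4640, IAD, ATL, 36), (MIA, 3530, CDG, BOS, 20), (MIA, 3530, CDG, BOS, 31), (ORD, 4070, IAD, LA, 23), (ORD, 4070, IAD, LA, 36)}
Natural join on hours: {(LAX, 4640, IAD, ATL, 23, 10), (LAX, 4640, IAD, ATL, 23, 13), (LAX, 4640, IAD, ATL, 23, 35), (LAX, 4640, IAD, ATL, 36, 25), (LAX, 4640, IAD, ATL, 36, 26), (ORD, 4070, IAD, LA, 23, 10), (ORD, 4070, IAD, LA, 23, 13), (ORD, 4070, IAD, LA, 23, 35), (ORD, 4070, IAD, LA, 36, 25), (ORD, 4070, IAD, LA, 36, 26)}
Keep only column(s) src, fno (5 duplicate(s) eliminated): {(IAD, 10), (IAD, 13), (IAD, 25), (IAD, 26), (IAD, 35)}

{(IAD, 10), (IAD, 13), (IAD, 25), (IAD, 26), (IAD, 35)}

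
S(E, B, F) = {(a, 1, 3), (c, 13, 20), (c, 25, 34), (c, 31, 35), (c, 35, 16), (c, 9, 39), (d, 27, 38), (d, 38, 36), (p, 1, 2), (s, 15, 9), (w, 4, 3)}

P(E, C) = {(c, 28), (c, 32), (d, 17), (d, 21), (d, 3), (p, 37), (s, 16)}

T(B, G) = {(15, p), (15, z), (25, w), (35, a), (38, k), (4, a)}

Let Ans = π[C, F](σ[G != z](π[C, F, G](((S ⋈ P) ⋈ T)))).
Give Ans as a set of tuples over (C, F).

{(16, 9), (17, 36), (21, 36), (28, 16), (28, 34), (3, 36), (32, 16), (32, 34)}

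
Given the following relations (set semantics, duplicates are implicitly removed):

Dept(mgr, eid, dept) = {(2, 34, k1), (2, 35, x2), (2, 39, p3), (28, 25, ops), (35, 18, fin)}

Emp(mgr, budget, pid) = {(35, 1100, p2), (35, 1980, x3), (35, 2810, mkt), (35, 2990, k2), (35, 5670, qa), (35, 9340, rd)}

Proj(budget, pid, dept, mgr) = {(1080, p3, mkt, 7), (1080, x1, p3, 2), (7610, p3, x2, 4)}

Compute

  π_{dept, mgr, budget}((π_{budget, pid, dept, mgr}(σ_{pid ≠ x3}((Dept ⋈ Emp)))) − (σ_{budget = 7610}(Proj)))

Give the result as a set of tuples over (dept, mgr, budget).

{(fin, 35, 1100), (fin, 35, 2810), (fin, 35, 2990), (fin, 35, 5670), (fin, 35, 9340)}

Natural join on mgr: {(35, 18, fin, 1100, p2), (35, 18, fin, 1980, x3), (35, 18, fin, 2810, mkt), (35, 18, fin, 2990, k2), (35, 18, fin, 5670, qa), (35, 18, fin, 9340, rd)}
σ[pid ≠ x3]: keep tuples satisfying pid ≠ x3 → {(35, 18, fin, 1100, p2), (35, 18, fin, 2810, mkt), (35, 18, fin, 2990, k2), (35, 18, fin, 5670, qa), (35, 18, fin, 9340, rd)}
Projecting to budget, pid, dept, mgr: {(1100, p2, fin, 35), (2810, mkt, fin, 35), (2990, k2, fin, 35), (5670, qa, fin, 35), (9340, rd, fin, 35)}
σ[budget = 7610]: keep tuples satisfying budget = 7610 → {(7610, p3, x2, 4)}
Difference: {(1100, p2, fin, 35), (2810, mkt, fin, 35), (2990, k2, fin, 35), (5670, qa, fin, 35), (9340, rd, fin, 35)} with {(7610, p3, x2, 4)} → {(1100, p2, fin, 35), (2810, mkt, fin, 35), (2990, k2, fin, 35), (5670, qa, fin, 35), (9340, rd, fin, 35)}
Projecting to dept, mgr, budget: {(fin, 35, 1100), (fin, 35, 2810), (fin, 35, 2990), (fin, 35, 5670), (fin, 35, 9340)}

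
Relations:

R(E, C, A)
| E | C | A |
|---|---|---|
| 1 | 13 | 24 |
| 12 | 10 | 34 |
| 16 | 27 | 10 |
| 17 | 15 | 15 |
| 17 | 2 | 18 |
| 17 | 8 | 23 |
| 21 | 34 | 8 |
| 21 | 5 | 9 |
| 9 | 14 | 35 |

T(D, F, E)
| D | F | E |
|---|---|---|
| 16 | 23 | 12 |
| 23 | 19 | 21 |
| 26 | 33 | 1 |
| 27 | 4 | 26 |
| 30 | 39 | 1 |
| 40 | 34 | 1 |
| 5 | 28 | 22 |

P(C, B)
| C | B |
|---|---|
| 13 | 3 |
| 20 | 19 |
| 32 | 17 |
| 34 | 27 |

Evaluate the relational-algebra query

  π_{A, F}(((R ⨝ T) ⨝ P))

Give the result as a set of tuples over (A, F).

{(24, 33), (24, 34), (24, 39), (8, 19)}

Joining R and T on E yields {(1, 13, 24, 26, 33), (1, 13, 24, 30, 39), (1, 13, 24, 40, 34), (12, 10, 34, 16, 23), (21, 34, 8, 23, 19), (21, 5, 9, 23, 19)}.
Joining (R ⨝ T) and P on C yields {(1, 13, 24, 26, 33, 3), (1, 13, 24, 30, 39, 3), (1, 13, 24, 40, 34, 3), (21, 34, 8, 23, 19, 27)}.
π[A, F]: project onto (A, F) → {(24, 33), (24, 34), (24, 39), (8, 19)}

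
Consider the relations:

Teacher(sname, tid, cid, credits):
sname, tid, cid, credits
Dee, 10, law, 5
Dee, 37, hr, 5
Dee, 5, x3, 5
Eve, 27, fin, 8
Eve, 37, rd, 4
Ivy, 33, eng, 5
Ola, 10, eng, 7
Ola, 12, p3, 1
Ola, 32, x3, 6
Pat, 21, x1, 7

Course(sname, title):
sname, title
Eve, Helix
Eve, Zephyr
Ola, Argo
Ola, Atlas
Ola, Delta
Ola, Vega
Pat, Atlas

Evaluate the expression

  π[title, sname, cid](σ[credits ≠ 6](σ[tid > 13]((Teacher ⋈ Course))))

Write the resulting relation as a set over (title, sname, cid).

Natural join on sname: {(Eve, 27, fin, 8, Helix), (Eve, 27, fin, 8, Zephyr), (Eve, 37, rd, 4, Helix), (Eve, 37, rd, 4, Zephyr), (Ola, 10, eng, 7, Argo), (Ola, 10, eng, 7, Atlas), (Ola, 10, eng, 7, Delta), (Ola, 10, eng, 7, Vega), (Ola, 12, p3, 1, Argo), (Ola, 12, p3, 1, Atlas), (Ola, 12, p3, 1, Delta), (Ola, 12, p3, 1, Vega), (Ola, 32, x3, 6, Argo), (Ola, 32, x3, 6, Atlas), (Ola, 32, x3, 6, Delta), (Ola, 32, x3, 6, Vega), (Pat, 21, x1, 7, Atlas)}
σ[tid > 13]: keep tuples satisfying tid > 13 → {(Eve, 27, fin, 8, Helix), (Eve, 27, fin, 8, Zephyr), (Eve, 37, rd, 4, Helix), (Eve, 37, rd, 4, Zephyr), (Ola, 32, x3, 6, Argo), (Ola, 32, x3, 6, Atlas), (Ola, 32, x3, 6, Delta), (Ola, 32, x3, 6, Vega), (Pat, 21, x1, 7, Atlas)}
σ[credits ≠ 6]: keep tuples satisfying credits ≠ 6 → {(Eve, 27, fin, 8, Helix), (Eve, 27, fin, 8, Zephyr), (Eve, 37, rd, 4, Helix), (Eve, 37, rd, 4, Zephyr), (Pat, 21, x1, 7, Atlas)}
Keep only column(s) title, sname, cid: {(Atlas, Pat, x1), (Helix, Eve, fin), (Helix, Eve, rd), (Zephyr, Eve, fin), (Zephyr, Eve, rd)}

{(Atlas, Pat, x1), (Helix, Eve, fin), (Helix, Eve, rd), (Zephyr, Eve, fin), (Zephyr, Eve, rd)}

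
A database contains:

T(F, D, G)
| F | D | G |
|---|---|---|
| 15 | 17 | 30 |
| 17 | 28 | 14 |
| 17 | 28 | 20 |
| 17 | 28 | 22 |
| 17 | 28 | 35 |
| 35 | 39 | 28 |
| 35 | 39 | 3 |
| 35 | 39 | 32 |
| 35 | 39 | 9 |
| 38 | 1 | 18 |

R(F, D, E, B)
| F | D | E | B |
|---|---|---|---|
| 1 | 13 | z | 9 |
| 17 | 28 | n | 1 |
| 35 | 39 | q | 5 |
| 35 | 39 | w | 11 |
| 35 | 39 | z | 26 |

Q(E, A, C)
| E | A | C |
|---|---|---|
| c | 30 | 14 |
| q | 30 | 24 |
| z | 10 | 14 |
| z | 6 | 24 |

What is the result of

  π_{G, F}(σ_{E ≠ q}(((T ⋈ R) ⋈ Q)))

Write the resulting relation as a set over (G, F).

T ⋈ R (natural join on F, D): {(17, 28, 14, n, 1), (17, 28, 20, n, 1), (17, 28, 22, n, 1), (17, 28, 35, n, 1), (35, 39, 28, q, 5), (35, 39, 28, w, 11), (35, 39, 28, z, 26), (35, 39, 3, q, 5), (35, 39, 3, w, 11), (35, 39, 3, z, 26), (35, 39, 32, q, 5), (35, 39, 32, w, 11), (35, 39, 32, z, 26), (35, 39, 9, q, 5), (35, 39, 9, w, 11), (35, 39, 9, z, 26)}
(T ⋈ R) ⋈ Q (natural join on E): {(35, 39, 28, q, 5, 30, 24), (35, 39, 28, z, 26, 10, 14), (35, 39, 28, z, 26, 6, 24), (35, 39, 3, q, 5, 30, 24), (35, 39, 3, z, 26, 10, 14), (35, 39, 3, z, 26, 6, 24), (35, 39, 32, q, 5, 30, 24), (35, 39, 32, z, 26, 10, 14), (35, 39, 32, z, 26, 6, 24), (35, 39, 9, q, 5, 30, 24), (35, 39, 9, z, 26, 10, 14), (35, 39, 9, z, 26, 6, 24)}
Selection E ≠ q: {(35, 39, 28, z, 26, 10, 14), (35, 39, 28, z, 26, 6, 24), (35, 39, 3, z, 26, 10, 14), (35, 39, 3, z, 26, 6, 24), (35, 39, 32, z, 26, 10, 14), (35, 39, 32, z, 26, 6, 24), (35, 39, 9, z, 26, 10, 14), (35, 39, 9, z, 26, 6, 24)}
Keep only column(s) G, F (4 duplicate(s) eliminated): {(28, 35), (3, 35), (32, 35), (9, 35)}

{(28, 35), (3, 35), (32, 35), (9, 35)}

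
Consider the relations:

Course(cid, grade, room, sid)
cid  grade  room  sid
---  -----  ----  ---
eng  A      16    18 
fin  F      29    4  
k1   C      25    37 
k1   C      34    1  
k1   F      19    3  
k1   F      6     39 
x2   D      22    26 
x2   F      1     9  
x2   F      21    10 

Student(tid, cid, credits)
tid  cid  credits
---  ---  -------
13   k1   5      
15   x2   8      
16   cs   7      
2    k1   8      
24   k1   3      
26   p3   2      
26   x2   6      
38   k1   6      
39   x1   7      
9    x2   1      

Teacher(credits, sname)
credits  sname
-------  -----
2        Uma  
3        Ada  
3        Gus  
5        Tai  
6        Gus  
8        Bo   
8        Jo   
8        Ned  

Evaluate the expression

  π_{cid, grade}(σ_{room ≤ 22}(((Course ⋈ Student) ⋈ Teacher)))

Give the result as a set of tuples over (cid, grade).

{(k1, F), (x2, D), (x2, F)}

Course ⋈ Student (natural join on cid): {(k1, C, 25, 37, 13, 5), (k1, C, 25, 37, 2, 8), (k1, C, 25, 37, 24, 3), (k1, C, 25, 37, 38, 6), (k1, C, 34, 1, 13, 5), (k1, C, 34, 1, 2, 8), (k1, C, 34, 1, 24, 3), (k1, C, 34, 1, 38, 6), (k1, F, 19, 3, 13, 5), (k1, F, 19, 3, 2, 8), (k1, F, 19, 3, 24, 3), (k1, F, 19, 3, 38, 6), (k1, F, 6, 39, 13, 5), (k1, F, 6, 39, 2, 8), (k1, F, 6, 39, 24, 3), (k1, F, 6, 39, 38, 6), (x2, D, 22, 26, 15, 8), (x2, D, 22, 26, 26, 6), (x2, D, 22, 26, 9, 1), (x2, F, 1, 9, 15, 8), (x2, F, 1, 9, 26, 6), (x2, F, 1, 9, 9, 1), (x2, F, 21, 10, 15, 8), (x2, F, 21, 10, 26, 6), (x2, F, 21, 10, 9, 1)}
(Course ⋈ Student) ⋈ Teacher (natural join on credits): {(k1, C, 25, 37, 13, 5, Tai), (k1, C, 25, 37, 2, 8, Bo), (k1, C, 25, 37, 2, 8, Jo), (k1, C, 25, 37, 2, 8, Ned), (k1, C, 25, 37, 24, 3, Ada), (k1, C, 25, 37, 24, 3, Gus), (k1, C, 25, 37, 38, 6, Gus), (k1, C, 34, 1, 13, 5, Tai), (k1, C, 34, 1, 2, 8, Bo), (k1, C, 34, 1, 2, 8, Jo), (k1, C, 34, 1, 2, 8, Ned), (k1, C, 34, 1, 24, 3, Ada), (k1, C, 34, 1, 24, 3, Gus), (k1, C, 34, 1, 38, 6, Gus), (k1, F, 19, 3, 13, 5, Tai), (k1, F, 19, 3, 2, 8, Bo), (k1, F, 19, 3, 2, 8, Jo), (k1, F, 19, 3, 2, 8, Ned), (k1, F, 19, 3, 24, 3, Ada), (k1, F, 19, 3, 24, 3, Gus), (k1, F, 19, 3, 38, 6, Gus), (k1, F, 6, 39, 13, 5, Tai), (k1, F, 6, 39, 2, 8, Bo), (k1, F, 6, 39, 2, 8, Jo), (k1, F, 6, 39, 2, 8, Ned), (k1, F, 6, 39, 24, 3, Ada), (k1, F, 6, 39, 24, 3, Gus), (k1, F, 6, 39, 38, 6, Gus), (x2, D, 22, 26, 15, 8, Bo), (x2, D, 22, 26, 15, 8, Jo), (x2, D, 22, 26, 15, 8, Ned), (x2, D, 22, 26, 26, 6, Gus), (x2, F, 1, 9, 15, 8, Bo), (x2, F, 1, 9, 15, 8, Jo), (x2, F, 1, 9, 15, 8, Ned), (x2, F, 1, 9, 26, 6, Gus), (x2, F, 21, 10, 15, 8, Bo), (x2, F, 21, 10, 15, 8, Jo), (x2, F, 21, 10, 15, 8, Ned), (x2, F, 21, 10, 26, 6, Gus)}
Apply σ_{room ≤ 22}; surviving tuples: {(k1, F, 19, 3, 13, 5, Tai), (k1, F, 19, 3, 2, 8, Bo), (k1, F, 19, 3, 2, 8, Jo), (k1, F, 19, 3, 2, 8, Ned), (k1, F, 19, 3, 24, 3, Ada), (k1, F, 19, 3, 24, 3, Gus), (k1, F, 19, 3, 38, 6, Gus), (k1, F, 6, 39, 13, 5, Tai), (k1, F, 6, 39, 2, 8, Bo), (k1, F, 6, 39, 2, 8, Jo), (k1, F, 6, 39, 2, 8, Ned), (k1, F, 6, 39, 24, 3, Ada), (k1, F, 6, 39, 24, 3, Gus), (k1, F, 6, 39, 38, 6, Gus), (x2, D, 22, 26, 15, 8, Bo), (x2, D, 22, 26, 15, 8, Jo), (x2, D, 22, 26, 15, 8, Ned), (x2, D, 22, 26, 26, 6, Gus), (x2, F, 1, 9, 15, 8, Bo), (x2, F, 1, 9, 15, 8, Jo), (x2, F, 1, 9, 15, 8, Ned), (x2, F, 1, 9, 26, 6, Gus), (x2, F, 21, 10, 15, 8, Bo), (x2, F, 21, 10, 15, 8, Jo), (x2, F, 21, 10, 15, 8, Ned), (x2, F, 21, 10, 26, 6, Gus)}
π[cid, grade]: project onto (cid, grade) (23 duplicate(s) eliminated) → {(k1, F), (x2, D), (x2, F)}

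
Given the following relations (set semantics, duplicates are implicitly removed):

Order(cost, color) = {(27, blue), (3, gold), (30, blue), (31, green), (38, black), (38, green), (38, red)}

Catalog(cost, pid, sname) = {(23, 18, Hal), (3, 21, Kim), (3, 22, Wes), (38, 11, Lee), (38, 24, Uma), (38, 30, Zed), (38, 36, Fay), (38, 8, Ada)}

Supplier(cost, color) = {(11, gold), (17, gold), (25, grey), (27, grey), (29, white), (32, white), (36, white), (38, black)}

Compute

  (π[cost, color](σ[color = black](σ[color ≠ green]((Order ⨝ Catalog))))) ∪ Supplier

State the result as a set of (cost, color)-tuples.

{(11, gold), (17, gold), (25, grey), (27, grey), (29, white), (32, white), (36, white), (38, black)}

Joining Order and Catalog on cost yields {(3, gold, 21, Kim), (3, gold, 22, Wes), (38, black, 11, Lee), (38, black, 24, Uma), (38, black, 30, Zed), (38, black, 36, Fay), (38, black, 8, Ada), (38, green, 11, Lee), (38, green, 24, Uma), (38, green, 30, Zed), (38, green, 36, Fay), (38, green, 8, Ada), (38, red, 11, Lee), (38, red, 24, Uma), (38, red, 30, Zed), (38, red, 36, Fay), (38, red, 8, Ada)}.
Selection color ≠ green: {(3, gold, 21, Kim), (3, gold, 22, Wes), (38, black, 11, Lee), (38, black, 24, Uma), (38, black, 30, Zed), (38, black, 36, Fay), (38, black, 8, Ada), (38, red, 11, Lee), (38, red, 24, Uma), (38, red, 30, Zed), (38, red, 36, Fay), (38, red, 8, Ada)}
Selection color = black: {(38, black, 11, Lee), (38, black, 24, Uma), (38, black, 30, Zed), (38, black, 36, Fay), (38, black, 8, Ada)}
π_{cost, color} gives {(38, black)} (4 duplicate(s) eliminated).
Union: {(38, black)} with {(11, gold), (17, gold), (25, grey), (27, grey), (29, white), (32, white), (36, white), (38, black)} → {(11, gold), (17, gold), (25, grey), (27, grey), (29, white), (32, white), (36, white), (38, black)}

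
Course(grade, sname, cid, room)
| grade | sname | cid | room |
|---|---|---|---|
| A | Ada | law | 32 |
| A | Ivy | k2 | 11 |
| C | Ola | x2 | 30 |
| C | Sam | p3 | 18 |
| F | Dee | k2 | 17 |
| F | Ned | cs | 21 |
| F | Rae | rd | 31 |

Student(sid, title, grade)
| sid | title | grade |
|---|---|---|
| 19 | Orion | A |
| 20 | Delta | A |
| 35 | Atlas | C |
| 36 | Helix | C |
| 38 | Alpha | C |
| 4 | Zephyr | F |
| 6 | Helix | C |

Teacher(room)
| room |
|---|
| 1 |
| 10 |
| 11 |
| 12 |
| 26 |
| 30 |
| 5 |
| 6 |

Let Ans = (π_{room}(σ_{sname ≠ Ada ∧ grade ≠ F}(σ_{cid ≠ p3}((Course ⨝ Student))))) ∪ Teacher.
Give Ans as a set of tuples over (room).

{1, 10, 11, 12, 26, 30, 5, 6}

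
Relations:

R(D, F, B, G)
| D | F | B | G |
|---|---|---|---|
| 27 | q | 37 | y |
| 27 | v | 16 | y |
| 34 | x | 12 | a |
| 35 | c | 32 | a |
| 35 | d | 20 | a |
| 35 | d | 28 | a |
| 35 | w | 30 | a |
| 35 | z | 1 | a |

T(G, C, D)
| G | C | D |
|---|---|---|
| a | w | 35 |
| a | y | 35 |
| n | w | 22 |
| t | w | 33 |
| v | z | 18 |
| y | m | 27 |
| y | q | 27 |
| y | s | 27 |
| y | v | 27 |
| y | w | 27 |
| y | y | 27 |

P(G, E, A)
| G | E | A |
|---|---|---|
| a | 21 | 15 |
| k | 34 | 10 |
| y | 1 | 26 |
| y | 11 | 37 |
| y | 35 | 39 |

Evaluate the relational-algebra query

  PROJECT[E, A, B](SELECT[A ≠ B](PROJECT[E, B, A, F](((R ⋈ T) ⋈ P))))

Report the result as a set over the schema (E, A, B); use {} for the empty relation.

{(1, 26, 16), (1, 26, 37), (11, 37, 16), (21, 15, 1), (21, 15, 20), (21, 15, 28), (21, 15, 30), (21, 15, 32), (35, 39, 16), (35, 39, 37)}

Joining R and T on D, G yields {(27, q, 37, y, m), (27, q, 37, y, q), (27, q, 37, y, s), (27, q, 37, y, v), (27, q, 37, y, w), (27, q, 37, y, y), (27, v, 16, y, m), (27, v, 16, y, q), (27, v, 16, y, s), (27, v, 16, y, v), (27, v, 16, y, w), (27, v, 16, y, y), (35, c, 32, a, w), (35, c, 32, a, y), (35, d, 20, a, w), (35, d, 20, a, y), (35, d, 28, a, w), (35, d, 28, a, y), (35, w, 30, a, w), (35, w, 30, a, y), (35, z, 1, a, w), (35, z, 1, a, y)}.
Joining (R ⋈ T) and P on G yields {(27, q, 37, y, m, 1, 26), (27, q, 37, y, m, 11, 37), (27, q, 37, y, m, 35, 39), (27, q, 37, y, q, 1, 26), (27, q, 37, y, q, 11, 37), (27, q, 37, y, q, 35, 39), (27, q, 37, y, s, 1, 26), (27, q, 37, y, s, 11, 37), (27, q, 37, y, s, 35, 39), (27, q, 37, y, v, 1, 26), (27, q, 37, y, v, 11, 37), (27, q, 37, y, v, 35, 39), (27, q, 37, y, w, 1, 26), (27, q, 37, y, w, 11, 37), (27, q, 37, y, w, 35, 39), (27, q, 37, y, y, 1, 26), (27, q, 37, y, y, 11, 37), (27, q, 37, y, y, 35, 39), (27, v, 16, y, m, 1, 26), (27, v, 16, y, m, 11, 37), (27, v, 16, y, m, 35, 39), (27, v, 16, y, q, 1, 26), (27, v, 16, y, q, 11, 37), (27, v, 16, y, q, 35, 39), (27, v, 16, y, s, 1, 26), (27, v, 16, y, s, 11, 37), (27, v, 16, y, s, 35, 39), (27, v, 16, y, v, 1, 26), (27, v, 16, y, v, 11, 37), (27, v, 16, y, v, 35, 39), (27, v, 16, y, w, 1, 26), (27, v, 16, y, w, 11, 37), (27, v, 16, y, w, 35, 39), (27, v, 16, y, y, 1, 26), (27, v, 16, y, y, 11, 37), (27, v, 16, y, y, 35, 39), (35, c, 32, a, w, 21, 15), (35, c, 32, a, y, 21, 15), (35, d, 20, a, w, 21, 15), (35, d, 20, a, y, 21, 15), (35, d, 28, a, w, 21, 15), (35, d, 28, a, y, 21, 15), (35, w, 30, a, w, 21, 15), (35, w, 30, a, y, 21, 15), (35, z, 1, a, w, 21, 15), (35, z, 1, a, y, 21, 15)}.
Keep only column(s) E, B, A, F (35 duplicate(s) eliminated): {(1, 16, 26, v), (1, 37, 26, q), (11, 16, 37, v), (11, 37, 37, q), (21, 1, 15, z), (21, 20, 15, d), (21, 28, 15, d), (21, 30, 15, w), (21, 32, 15, c), (35, 16, 39, v), (35, 37, 39, q)}
Apply σ_{A ≠ B}; surviving tuples: {(1, 16, 26, v), (1, 37, 26, q), (11, 16, 37, v), (21, 1, 15, z), (21, 20, 15, d), (21, 28, 15, d), (21, 30, 15, w), (21, 32, 15, c), (35, 16, 39, v), (35, 37, 39, q)}
Keep only column(s) E, A, B: {(1, 26, 16), (1, 26, 37), (11, 37, 16), (21, 15, 1), (21, 15, 20), (21, 15, 28), (21, 15, 30), (21, 15, 32), (35, 39, 16), (35, 39, 37)}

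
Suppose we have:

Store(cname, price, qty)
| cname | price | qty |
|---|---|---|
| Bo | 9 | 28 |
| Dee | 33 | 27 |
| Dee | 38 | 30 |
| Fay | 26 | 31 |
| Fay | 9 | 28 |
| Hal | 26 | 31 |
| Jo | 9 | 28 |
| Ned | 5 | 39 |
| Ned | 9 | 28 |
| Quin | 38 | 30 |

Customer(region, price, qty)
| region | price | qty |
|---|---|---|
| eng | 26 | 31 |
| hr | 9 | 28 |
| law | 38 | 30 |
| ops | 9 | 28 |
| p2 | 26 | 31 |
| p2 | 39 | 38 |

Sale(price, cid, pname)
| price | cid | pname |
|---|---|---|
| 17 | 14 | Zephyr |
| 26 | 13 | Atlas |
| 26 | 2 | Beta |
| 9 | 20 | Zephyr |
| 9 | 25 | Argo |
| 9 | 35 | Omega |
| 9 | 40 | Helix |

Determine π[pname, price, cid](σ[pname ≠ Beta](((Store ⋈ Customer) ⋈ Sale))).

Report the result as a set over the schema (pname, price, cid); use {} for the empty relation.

{(Argo, 9, 25), (Atlas, 26, 13), (Helix, 9, 40), (Omega, 9, 35), (Zephyr, 9, 20)}

Natural join on price, qty: {(Bo, 9, 28, hr), (Bo, 9, 28, ops), (Dee, 38, 30, law), (Fay, 26, 31, eng), (Fay, 26, 31, p2), (Fay, 9, 28, hr), (Fay, 9, 28, ops), (Hal, 26, 31, eng), (Hal, 26, 31, p2), (Jo, 9, 28, hr), (Jo, 9, 28, ops), (Ned, 9, 28, hr), (Ned, 9, 28, ops), (Quin, 38, 30, law)}
Natural join on price: {(Bo, 9, 28, hr, 20, Zephyr), (Bo, 9, 28, hr, 25, Argo), (Bo, 9, 28, hr, 35, Omega), (Bo, 9, 28, hr, 40, Helix), (Bo, 9, 28, ops, 20, Zephyr), (Bo, 9, 28, ops, 25, Argo), (Bo, 9, 28, ops, 35, Omega), (Bo, 9, 28, ops, 40, Helix), (Fay, 26, 31, eng, 13, Atlas), (Fay, 26, 31, eng, 2, Beta), (Fay, 26, 31, p2, 13, Atlas), (Fay, 26, 31, p2, 2, Beta), (Fay, 9, 28, hr, 20, Zephyr), (Fay, 9, 28, hr, 25, Argo), (Fay, 9, 28, hr, 35, Omega), (Fay, 9, 28, hr, 40, Helix), (Fay, 9, 28, ops, 20, Zephyr), (Fay, 9, 28, ops, 25, Argo), (Fay, 9, 28, ops, 35, Omega), (Fay, 9, 28, ops, 40, Helix), (Hal, 26, 31, eng, 13, Atlas), (Hal, 26, 31, eng, 2, Beta), (Hal, 26, 31, p2, 13, Atlas), (Hal, 26, 31, p2, 2, Beta), (Jo, 9, 28, hr, 20, Zephyr), (Jo, 9, 28, hr, 25, Argo), (Jo, 9, 28, hr, 35, Omega), (Jo, 9, 28, hr, 40, Helix), (Jo, 9, 28, ops, 20, Zephyr), (Jo, 9, 28, ops, 25, Argo), (Jo, 9, 28, ops, 35, Omega), (Jo, 9, 28, ops, 40, Helix), (Ned, 9, 28, hr, 20, Zephyr), (Ned, 9, 28, hr, 25, Argo), (Ned, 9, 28, hr, 35, Omega), (Ned, 9, 28, hr, 40, Helix), (Ned, 9, 28, ops, 20, Zephyr), (Ned, 9, 28, ops, 25, Argo), (Ned, 9, 28, ops, 35, Omega), (Ned, 9, 28, ops, 40, Helix)}
Filtering on pname ≠ Beta leaves {(Bo, 9, 28, hr, 20, Zephyr), (Bo, 9, 28, hr, 25, Argo), (Bo, 9, 28, hr, 35, Omega), (Bo, 9, 28, hr, 40, Helix), (Bo, 9, 28, ops, 20, Zephyr), (Bo, 9, 28, ops, 25, Argo), (Bo, 9, 28, ops, 35, Omega), (Bo, 9, 28, ops, 40, Helix), (Fay, 26, 31, eng, 13, Atlas), (Fay, 26, 31, p2, 13, Atlas), (Fay, 9, 28, hr, 20, Zephyr), (Fay, 9, 28, hr, 25, Argo), (Fay, 9, 28, hr, 35, Omega), (Fay, 9, 28, hr, 40, Helix), (Fay, 9, 28, ops, 20, Zephyr), (Fay, 9, 28, ops, 25, Argo), (Fay, 9, 28, ops, 35, Omega), (Fay, 9, 28, ops, 40, Helix), (Hal, 26, 31, eng, 13, Atlas), (Hal, 26, 31, p2, 13, Atlas), (Jo, 9, 28, hr, 20, Zephyr), (Jo, 9, 28, hr, 25, Argo), (Jo, 9, 28, hr, 35, Omega), (Jo, 9, 28, hr, 40, Helix), (Jo, 9, 28, ops, 20, Zephyr), (Jo, 9, 28, ops, 25, Argo), (Jo, 9, 28, ops, 35, Omega), (Jo, 9, 28, ops, 40, Helix), (Ned, 9, 28, hr, 20, Zephyr), (Ned, 9, 28, hr, 25, Argo), (Ned, 9, 28, hr, 35, Omega), (Ned, 9, 28, hr, 40, Helix), (Ned, 9, 28, ops, 20, Zephyr), (Ned, 9, 28, ops, 25, Argo), (Ned, 9, 28, ops, 35, Omega), (Ned, 9, 28, ops, 40, Helix)}.
Keep only column(s) pname, price, cid (31 duplicate(s) eliminated): {(Argo, 9, 25), (Atlas, 26, 13), (Helix, 9, 40), (Omega, 9, 35), (Zephyr, 9, 20)}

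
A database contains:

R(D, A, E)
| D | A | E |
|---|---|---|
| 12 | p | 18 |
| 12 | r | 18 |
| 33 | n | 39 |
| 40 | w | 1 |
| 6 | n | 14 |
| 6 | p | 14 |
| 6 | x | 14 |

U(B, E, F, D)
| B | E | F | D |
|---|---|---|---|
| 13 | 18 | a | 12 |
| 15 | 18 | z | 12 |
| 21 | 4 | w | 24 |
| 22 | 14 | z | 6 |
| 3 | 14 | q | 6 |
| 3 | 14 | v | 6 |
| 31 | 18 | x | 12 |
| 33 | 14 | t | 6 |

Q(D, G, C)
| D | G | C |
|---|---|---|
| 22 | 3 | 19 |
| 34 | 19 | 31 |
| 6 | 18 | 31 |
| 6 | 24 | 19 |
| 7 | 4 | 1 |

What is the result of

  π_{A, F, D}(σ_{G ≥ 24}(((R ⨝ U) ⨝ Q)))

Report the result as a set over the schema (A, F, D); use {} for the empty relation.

Joining R and U on D, E yields {(12, p, 18, 13, a), (12, p, 18, 15, z), (12, p, 18, 31, x), (12, r, 18, 13, a), (12, r, 18, 15, z), (12, r, 18, 31, x), (6, n, 14, 22, z), (6, n, 14, 3, q), (6, n, 14, 3, v), (6, n, 14, 33, t), (6, p, 14, 22, z), (6, p, 14, 3, q), (6, p, 14, 3, v), (6, p, 14, 33, t), (6, x, 14, 22, z), (6, x, 14, 3, q), (6, x, 14, 3, v), (6, x, 14, 33, t)}.
Joining (R ⨝ U) and Q on D yields {(6, n, 14, 22, z, 18, 31), (6, n, 14, 22, z, 24, 19), (6, n, 14, 3, q, 18, 31), (6, n, 14, 3, q, 24, 19), (6, n, 14, 3, v, 18, 31), (6, n, 14, 3, v, 24, 19), (6, n, 14, 33, t, 18, 31), (6, n, 14, 33, t, 24, 19), (6, p, 14, 22, z, 18, 31), (6, p, 14, 22, z, 24, 19), (6, p, 14, 3, q, 18, 31), (6, p, 14, 3, q, 24, 19), (6, p, 14, 3, v, 18, 31), (6, p, 14, 3, v, 24, 19), (6, p, 14, 33, t, 18, 31), (6, p, 14, 33, t, 24, 19), (6, x, 14, 22, z, 18, 31), (6, x, 14, 22, z, 24, 19), (6, x, 14, 3, q, 18, 31), (6, x, 14, 3, q, 24, 19), (6, x, 14, 3, v, 18, 31), (6, x, 14, 3, v, 24, 19), (6, x, 14, 33, t, 18, 31), (6, x, 14, 33, t, 24, 19)}.
Filtering on G ≥ 24 leaves {(6, n, 14, 22, z, 24, 19), (6, n, 14, 3, q, 24, 19), (6, n, 14, 3, v, 24, 19), (6, n, 14, 33, t, 24, 19), (6, p, 14, 22, z, 24, 19), (6, p, 14, 3, q, 24, 19), (6, p, 14, 3, v, 24, 19), (6, p, 14, 33, t, 24, 19), (6, x, 14, 22, z, 24, 19), (6, x, 14, 3, q, 24, 19), (6, x, 14, 3, v, 24, 19), (6, x, 14, 33, t, 24, 19)}.
Projecting to A, F, D: {(n, q, 6), (n, t, 6), (n, v, 6), (n, z, 6), (p, q, 6), (p, t, 6), (p, v, 6), (p, z, 6), (x, q, 6), (x, t, 6), (x, v, 6), (x, z, 6)}

{(n, q, 6), (n, t, 6), (n, v, 6), (n, z, 6), (p, q, 6), (p, t, 6), (p, v, 6), (p, z, 6), (x, q, 6), (x, t, 6), (x, v, 6), (x, z, 6)}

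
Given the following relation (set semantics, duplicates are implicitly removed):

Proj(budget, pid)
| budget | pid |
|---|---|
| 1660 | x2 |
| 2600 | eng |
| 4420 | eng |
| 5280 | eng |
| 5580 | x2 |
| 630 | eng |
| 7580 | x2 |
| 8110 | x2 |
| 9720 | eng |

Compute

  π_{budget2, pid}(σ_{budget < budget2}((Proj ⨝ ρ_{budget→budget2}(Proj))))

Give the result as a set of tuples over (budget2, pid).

{(2600, eng), (4420, eng), (5280, eng), (5580, x2), (7580, x2), (8110, x2), (9720, eng)}

ρ[budget→budget2]: schema becomes (budget2, pid); tuples unchanged.
Joining Proj and ρ_{budget→budget2}(Proj) on pid yields {(1660, x2, 1660), (1660, x2, 5580), (1660, x2, 7580), (1660, x2, 8110), (2600, eng, 2600), (2600, eng, 4420), (2600, eng, 5280), (2600, eng, 630), (2600, eng, 9720), (4420, eng, 2600), (4420, eng, 4420), (4420, eng, 5280), (4420, eng, 630), (4420, eng, 9720), (5280, eng, 2600), (5280, eng, 4420), (5280, eng, 5280), (5280, eng, 630), (5280, eng, 9720), (5580, x2, 1660), (5580, x2, 5580), (5580, x2, 7580), (5580, x2, 8110), (630, eng, 2600), (630, eng, 4420), (630, eng, 5280), (630, eng, 630), (630, eng, 9720), (7580, x2, 1660), (7580, x2, 5580), (7580, x2, 7580), (7580, x2, 8110), (8110, x2, 1660), (8110, x2, 5580), (8110, x2, 7580), (8110, x2, 8110), (9720, eng, 2600), (9720, eng, 4420), (9720, eng, 5280), (9720, eng, 630), (9720, eng, 9720)}.
Selection budget < budget2: {(1660, x2, 5580), (1660, x2, 7580), (1660, x2, 8110), (2600, eng, 4420), (2600, eng, 5280), (2600, eng, 9720), (4420, eng, 5280), (4420, eng, 9720), (5280, eng, 9720), (5580, x2, 7580), (5580, x2, 8110), (630, eng, 2600), (630, eng, 4420), (630, eng, 5280), (630, eng, 9720), (7580, x2, 8110)}
π_{budget2, pid} gives {(2600, eng), (4420, eng), (5280, eng), (5580, x2), (7580, x2), (8110, x2), (9720, eng)} (9 duplicate(s) eliminated).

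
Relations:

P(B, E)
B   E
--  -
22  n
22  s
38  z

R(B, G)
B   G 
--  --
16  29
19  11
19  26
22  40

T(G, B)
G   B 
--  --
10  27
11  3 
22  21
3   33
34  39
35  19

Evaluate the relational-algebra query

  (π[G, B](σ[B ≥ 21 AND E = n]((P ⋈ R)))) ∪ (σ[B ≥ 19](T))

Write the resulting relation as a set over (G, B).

{(10, 27), (22, 21), (3, 33), (34, 39), (35, 19), (40, 22)}

Joining P and R on B yields {(22, n, 40), (22, s, 40)}.
Filtering on B ≥ 21 AND E = n leaves {(22, n, 40)}.
π[G, B]: project onto (G, B) → {(40, 22)}
Filtering on B ≥ 19 leaves {(10, 27), (22, 21), (3, 33), (34, 39), (35, 19)}.
Set union of the two operands is {(10, 27), (22, 21), (3, 33), (34, 39), (35, 19), (40, 22)}.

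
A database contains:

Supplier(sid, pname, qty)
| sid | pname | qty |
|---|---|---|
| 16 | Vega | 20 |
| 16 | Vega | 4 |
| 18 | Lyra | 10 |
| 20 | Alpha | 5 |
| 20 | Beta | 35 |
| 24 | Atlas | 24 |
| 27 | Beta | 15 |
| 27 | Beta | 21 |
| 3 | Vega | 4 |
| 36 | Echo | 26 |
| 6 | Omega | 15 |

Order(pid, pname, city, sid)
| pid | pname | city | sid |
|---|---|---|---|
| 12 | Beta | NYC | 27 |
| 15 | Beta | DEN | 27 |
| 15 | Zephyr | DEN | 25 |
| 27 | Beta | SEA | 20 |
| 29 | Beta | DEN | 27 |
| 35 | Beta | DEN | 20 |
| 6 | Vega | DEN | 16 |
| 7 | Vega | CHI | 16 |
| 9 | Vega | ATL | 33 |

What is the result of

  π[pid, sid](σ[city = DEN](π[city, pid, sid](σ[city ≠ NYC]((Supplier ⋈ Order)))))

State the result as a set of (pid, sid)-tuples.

{(15, 27), (29, 27), (35, 20), (6, 16)}

Natural join on sid, pname: {(16, Vega, 20, 6, DEN), (16, Vega, 20, 7, CHI), (16, Vega, 4, 6, DEN), (16, Vega, 4, 7, CHI), (20, Beta, 35, 27, SEA), (20, Beta, 35, 35, DEN), (27, Beta, 15, 12, NYC), (27, Beta, 15, 15, DEN), (27, Beta, 15, 29, DEN), (27, Beta, 21, 12, NYC), (27, Beta, 21, 15, DEN), (27, Beta, 21, 29, DEN)}
σ[city ≠ NYC]: keep tuples satisfying city ≠ NYC → {(16, Vega, 20, 6, DEN), (16, Vega, 20, 7, CHI), (16, Vega, 4, 6, DEN), (16, Vega, 4, 7, CHI), (20, Beta, 35, 27, SEA), (20, Beta, 35, 35, DEN), (27, Beta, 15, 15, DEN), (27, Beta, 15, 29, DEN), (27, Beta, 21, 15, DEN), (27, Beta, 21, 29, DEN)}
Keep only column(s) city, pid, sid (4 duplicate(s) eliminated): {(CHI, 7, 16), (DEN, 15, 27), (DEN, 29, 27), (DEN, 35, 20), (DEN, 6, 16), (SEA, 27, 20)}
σ[city = DEN]: keep tuples satisfying city = DEN → {(DEN, 15, 27), (DEN, 29, 27), (DEN, 35, 20), (DEN, 6, 16)}
Keep only column(s) pid, sid: {(15, 27), (29, 27), (35, 20), (6, 16)}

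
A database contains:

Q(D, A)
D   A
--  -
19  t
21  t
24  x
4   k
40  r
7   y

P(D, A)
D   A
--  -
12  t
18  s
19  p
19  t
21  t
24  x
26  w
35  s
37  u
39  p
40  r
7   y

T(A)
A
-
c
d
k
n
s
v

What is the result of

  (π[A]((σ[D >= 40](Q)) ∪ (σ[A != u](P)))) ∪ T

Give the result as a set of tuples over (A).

{c, d, k, n, p, r, s, t, v, w, x, y}

Filtering on D >= 40 leaves {(40, r)}.
Filtering on A != u leaves {(12, t), (18, s), (19, p), (19, t), (21, t), (24, x), (26, w), (35, s), (39, p), (40, r), (7, y)}.
Set union of the two operands is {(12, t), (18, s), (19, p), (19, t), (21, t), (24, x), (26, w), (35, s), (39, p), (40, r), (7, y)}.
Projecting to A (4 duplicate(s) eliminated): {p, r, s, t, w, x, y}
Set union of the two operands is {c, d, k, n, p, r, s, t, v, w, x, y}.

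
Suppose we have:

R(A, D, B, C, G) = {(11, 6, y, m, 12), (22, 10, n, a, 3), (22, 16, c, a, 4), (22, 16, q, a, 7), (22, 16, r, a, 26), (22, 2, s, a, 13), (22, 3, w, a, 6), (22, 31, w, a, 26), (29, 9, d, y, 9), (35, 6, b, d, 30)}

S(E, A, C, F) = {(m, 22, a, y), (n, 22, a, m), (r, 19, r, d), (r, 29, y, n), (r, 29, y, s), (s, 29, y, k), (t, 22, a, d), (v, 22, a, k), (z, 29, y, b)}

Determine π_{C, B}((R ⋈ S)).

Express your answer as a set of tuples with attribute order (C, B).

Joining R and S on A, C yields {(22, 10, n, a, 3, m, y), (22, 10, n, a, 3, n, m), (22, 10, n, a, 3, t, d), (22, 10, n, a, 3, v, k), (22, 16, c, a, 4, m, y), (22, 16, c, a, 4, n, m), (22, 16, c, a, 4, t, d), (22, 16, c, a, 4, v, k), (22, 16, q, a, 7, m, y), (22, 16, q, a, 7, n, m), (22, 16, q, a, 7, t, d), (22, 16, q, a, 7, v, k), (22, 16, r, a, 26, m, y), (22, 16, r, a, 26, n, m), (22, 16, r, a, 26, t, d), (22, 16, r, a, 26, v, k), (22, 2, s, a, 13, m, y), (22, 2, s, a, 13, n, m), (22, 2, s, a, 13, t, d), (22, 2, s, a, 13, v, k), (22, 3, w, a, 6, m, y), (22, 3, w, a, 6, n, m), (22, 3, w, a, 6, t, d), (22, 3, w, a, 6, v, k), (22, 31, w, a, 26, m, y), (22, 31, w, a, 26, n, m), (22, 31, w, a, 26, t, d), (22, 31, w, a, 26, v, k), (29, 9, d, y, 9, r, n), (29, 9, d, y, 9, r, s), (29, 9, d, y, 9, s, k), (29, 9, d, y, 9, z, b)}.
Keep only column(s) C, B (25 duplicate(s) eliminated): {(a, c), (a, n), (a, q), (a, r), (a, s), (a, w), (y, d)}

{(a, c), (a, n), (a, q), (a, r), (a, s), (a, w), (y, d)}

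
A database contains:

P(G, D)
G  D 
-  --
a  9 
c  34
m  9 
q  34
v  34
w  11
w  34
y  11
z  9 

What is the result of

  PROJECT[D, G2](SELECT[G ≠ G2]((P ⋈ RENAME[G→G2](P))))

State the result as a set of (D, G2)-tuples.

{(11, w), (11, y), (34, c), (34, q), (34, v), (34, w), (9, a), (9, m), (9, z)}

ρ[G→G2]: schema becomes (G2, D); tuples unchanged.
Joining P and RENAME[G→G2](P) on D yields {(a, 9, a), (a, 9, m), (a, 9, z), (c, 34, c), (c, 34, q), (c, 34, v), (c, 34, w), (m, 9, a), (m, 9, m), (m, 9, z), (q, 34, c), (q, 34, q), (q, 34, v), (q, 34, w), (v, 34, c), (v, 34, q), (v, 34, v), (v, 34, w), (w, 11, w), (w, 11, y), (w, 34, c), (w, 34, q), (w, 34, v), (w, 34, w), (y, 11, w), (y, 11, y), (z, 9, a), (z, 9, m), (z, 9, z)}.
Filtering on G ≠ G2 leaves {(a, 9, m), (a, 9, z), (c, 34, q), (c, 34, v), (c, 34, w), (m, 9, a), (m, 9, z), (q, 34, c), (q, 34, v), (q, 34, w), (v, 34, c), (v, 34, q), (v, 34, w), (w, 11, y), (w, 34, c), (w, 34, q), (w, 34, v), (y, 11, w), (z, 9, a), (z, 9, m)}.
Projecting to D, G2 (11 duplicate(s) eliminated): {(11, w), (11, y), (34, c), (34, q), (34, v), (34, w), (9, a), (9, m), (9, z)}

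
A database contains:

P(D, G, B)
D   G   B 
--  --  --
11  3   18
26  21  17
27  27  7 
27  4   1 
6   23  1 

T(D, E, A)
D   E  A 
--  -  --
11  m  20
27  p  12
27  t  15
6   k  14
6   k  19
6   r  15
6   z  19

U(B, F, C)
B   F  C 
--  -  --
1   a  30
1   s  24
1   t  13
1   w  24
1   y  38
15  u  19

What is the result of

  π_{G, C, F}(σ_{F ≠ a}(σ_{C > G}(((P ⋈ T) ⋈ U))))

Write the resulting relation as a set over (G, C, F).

Natural join on D: {(11, 3, 18, m, 20), (27, 27, 7, p, 12), (27, 27, 7, t, 15), (27, 4, 1, p, 12), (27, 4, 1, t, 15), (6, 23, 1, k, 14), (6, 23, 1, k, 19), (6, 23, 1, r, 15), (6, 23, 1, z, 19)}
Natural join on B: {(27, 4, 1, p, 12, a, 30), (27, 4, 1, p, 12, s, 24), (27, 4, 1, p, 12, t, 13), (27, 4, 1, p, 12, w, 24), (27, 4, 1, p, 12, y, 38), (27, 4, 1, t, 15, a, 30), (27, 4, 1, t, 15, s, 24), (27, 4, 1, t, 15, t, 13), (27, 4, 1, t, 15, w, 24), (27, 4, 1, t, 15, y, 38), (6, 23, 1, k, 14, a, 30), (6, 23, 1, k, 14, s, 24), (6, 23, 1, k, 14, t, 13), (6, 23, 1, k, 14, w, 24), (6, 23, 1, k, 14, y, 38), (6, 23, 1, k, 19, a, 30), (6, 23, 1, k, 19, s, 24), (6, 23, 1, k, 19, t, 13), (6, 23, 1, k, 19, w, 24), (6, 23, 1, k, 19, y, 38), (6, 23, 1, r, 15, a, 30), (6, 23, 1, r, 15, s, 24), (6, 23, 1, r, 15, t, 13), (6, 23, 1, r, 15, w, 24), (6, 23, 1, r, 15, y, 38), (6, 23, 1, z, 19, a, 30), (6, 23, 1, z, 19, s, 24), (6, 23, 1, z, 19, t, 13), (6, 23, 1, z, 19, w, 24), (6, 23, 1, z, 19, y, 38)}
Apply σ_{C > G}; surviving tuples: {(27, 4, 1, p, 12, a, 30), (27, 4, 1, p, 12, s, 24), (27, 4, 1, p, 12, t, 13), (27, 4, 1, p, 12, w, 24), (27, 4, 1, p, 12, y, 38), (27, 4, 1, t, 15, a, 30), (27, 4, 1, t, 15, s, 24), (27, 4, 1, t, 15, t, 13), (27, 4, 1, t, 15, w, 24), (27, 4, 1, t, 15, y, 38), (6, 23, 1, k, 14, a, 30), (6, 23, 1, k, 14, s, 24), (6, 23, 1, k, 14, w, 24), (6, 23, 1, k, 14, y, 38), (6, 23, 1, k, 19, a, 30), (6, 23, 1, k, 19, s, 24), (6, 23, 1, k, 19, w, 24), (6, 23, 1, k, 19, y, 38), (6, 23, 1, r, 15, a, 30), (6, 23, 1, r, 15, s, 24), (6, 23, 1, r, 15, w, 24), (6, 23, 1, r, 15, y, 38), (6, 23, 1, z, 19, a, 30), (6, 23, 1, z, 19, s, 24), (6, 23, 1, z, 19, w, 24), (6, 23, 1, z, 19, y, 38)}
Apply σ_{F ≠ a}; surviving tuples: {(27, 4, 1, p, 12, s, 24), (27, 4, 1, p, 12, t, 13), (27, 4, 1, p, 12, w, 24), (27, 4, 1, p, 12, y, 38), (27, 4, 1, t, 15, s, 24), (27, 4, 1, t, 15, t, 13), (27, 4, 1, t, 15, w, 24), (27, 4, 1, t, 15, y, 38), (6, 23, 1, k, 14, s, 24), (6, 23, 1, k, 14, w, 24), (6, 23, 1, k, 14, y, 38), (6, 23, 1, k, 19, s, 24), (6, 23, 1, k, 19, w, 24), (6, 23, 1, k, 19, y, 38), (6, 23, 1, r, 15, s, 24), (6, 23, 1, r, 15, w, 24), (6, 23, 1, r, 15, y, 38), (6, 23, 1, z, 19, s, 24), (6, 23, 1, z, 19, w, 24), (6, 23, 1, z, 19, y, 38)}
Keep only column(s) G, C, F (13 duplicate(s) eliminated): {(23, 24, s), (23, 24, w), (23, 38, y), (4, 13, t), (4, 24, s), (4, 24, w), (4, 38, y)}

{(23, 24, s), (23, 24, w), (23, 38, y), (4, 13, t), (4, 24, s), (4, 24, w), (4, 38, y)}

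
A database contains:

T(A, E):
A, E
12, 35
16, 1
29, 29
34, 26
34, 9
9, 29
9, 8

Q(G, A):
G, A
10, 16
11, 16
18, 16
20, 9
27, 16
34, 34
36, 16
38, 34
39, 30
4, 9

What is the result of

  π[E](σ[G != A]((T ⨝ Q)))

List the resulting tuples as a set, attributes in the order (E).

{1, 26, 29, 8, 9}

Joining T and Q on A yields {(16, 1, 10), (16, 1, 11), (16, 1, 18), (16, 1, 27), (16, 1, 36), (34, 26, 34), (34, 26, 38), (34, 9, 34), (34, 9, 38), (9, 29, 20), (9, 29, 4), (9, 8, 20), (9, 8, 4)}.
Filtering on G != A leaves {(16, 1, 10), (16, 1, 11), (16, 1, 18), (16, 1, 27), (16, 1, 36), (34, 26, 38), (34, 9, 38), (9, 29, 20), (9, 29, 4), (9, 8, 20), (9, 8, 4)}.
Keep only column(s) E (6 duplicate(s) eliminated): {1, 26, 29, 8, 9}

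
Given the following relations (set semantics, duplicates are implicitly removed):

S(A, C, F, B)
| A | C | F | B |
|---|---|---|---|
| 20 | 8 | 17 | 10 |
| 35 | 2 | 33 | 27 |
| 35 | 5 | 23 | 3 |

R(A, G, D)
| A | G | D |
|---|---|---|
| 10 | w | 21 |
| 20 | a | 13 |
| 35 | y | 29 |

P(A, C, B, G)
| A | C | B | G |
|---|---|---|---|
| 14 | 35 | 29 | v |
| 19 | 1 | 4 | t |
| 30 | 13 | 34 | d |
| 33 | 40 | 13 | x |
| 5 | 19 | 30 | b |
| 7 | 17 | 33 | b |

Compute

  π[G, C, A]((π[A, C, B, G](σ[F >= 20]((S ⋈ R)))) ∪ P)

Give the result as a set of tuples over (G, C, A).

{(b, 17, 7), (b, 19, 5), (d, 13, 30), (t, 1, 19), (v, 35, 14), (x, 40, 33), (y, 2, 35), (y, 5, 35)}

S ⋈ R (natural join on A): {(20, 8, 17, 10, a, 13), (35, 2, 33, 27, y, 29), (35, 5, 23, 3, y, 29)}
Apply σ_{F >= 20}; surviving tuples: {(35, 2, 33, 27, y, 29), (35, 5, 23, 3, y, 29)}
π[A, C, B, G]: project onto (A, C, B, G) → {(35, 2, 27, y), (35, 5, 3, y)}
Taking the union: {(14, 35, 29, v), (19, 1, 4, t), (30, 13, 34, d), (33, 40, 13, x), (35, 2, 27, y), (35, 5, 3, y), (5, 19, 30, b), (7, 17, 33, b)}
π[G, C, A]: project onto (G, C, A) → {(b, 17, 7), (b, 19, 5), (d, 13, 30), (t, 1, 19), (v, 35, 14), (x, 40, 33), (y, 2, 35), (y, 5, 35)}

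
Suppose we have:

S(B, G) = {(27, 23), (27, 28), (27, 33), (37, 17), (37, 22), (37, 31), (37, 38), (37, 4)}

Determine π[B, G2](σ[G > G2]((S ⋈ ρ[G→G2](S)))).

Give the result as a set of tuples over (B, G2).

ρ[G→G2]: schema becomes (B, G2); tuples unchanged.
Natural join on B: {(27, 23, 23), (27, 23, 28), (27, 23, 33), (27, 28, 23), (27, 28, 28), (27, 28, 33), (27, 33, 23), (27, 33, 28), (27, 33, 33), (37, 17, 17), (37, 17, 22), (37, 17, 31), (37, 17, 38), (37, 17, 4), (37, 22, 17), (37, 22, 22), (37, 22, 31), (37, 22, 38), (37, 22, 4), (37, 31, 17), (37, 31, 22), (37, 31, 31), (37, 31, 38), (37, 31, 4), (37, 38, 17), (37, 38, 22), (37, 38, 31), (37, 38, 38), (37, 38, 4), (37, 4, 17), (37, 4, 22), (37, 4, 31), (37, 4, 38), (37, 4, 4)}
σ[G > G2]: keep tuples satisfying G > G2 → {(27, 28, 23), (27, 33, 23), (27, 33, 28), (37, 17, 4), (37, 22, 17), (37, 22, 4), (37, 31, 17), (37, 31, 22), (37, 31, 4), (37, 38, 17), (37, 38, 22), (37, 38, 31), (37, 38, 4)}
Keep only column(s) B, G2 (7 duplicate(s) eliminated): {(27, 23), (27, 28), (37, 17), (37, 22), (37, 31), (37, 4)}

{(27, 23), (27, 28), (37, 17), (37, 22), (37, 31), (37, 4)}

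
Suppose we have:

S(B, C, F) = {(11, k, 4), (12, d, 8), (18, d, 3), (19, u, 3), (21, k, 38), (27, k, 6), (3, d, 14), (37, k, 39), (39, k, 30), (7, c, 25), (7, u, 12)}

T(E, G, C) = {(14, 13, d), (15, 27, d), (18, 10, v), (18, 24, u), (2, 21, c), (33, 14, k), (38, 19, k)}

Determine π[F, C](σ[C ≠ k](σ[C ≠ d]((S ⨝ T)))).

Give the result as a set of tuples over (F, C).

Joining S and T on C yields {(11, k, 4, 33, 14), (11, k, 4, 38, 19), (12, d, 8, 14, 13), (12, d, 8, 15, 27), (18, d, 3, 14, 13), (18, d, 3, 15, 27), (19, u, 3, 18, 24), (21, k, 38, 33, 14), (21, k, 38, 38, 19), (27, k, 6, 33, 14), (27, k, 6, 38, 19), (3, d, 14, 14, 13), (3, d, 14, 15, 27), (37, k, 39, 33, 14), (37, k, 39, 38, 19), (39, k, 30, 33, 14), (39, k, 30, 38, 19), (7, c, 25, 2, 21), (7, u, 12, 18, 24)}.
Apply σ_{C ≠ d}; surviving tuples: {(11, k, 4, 33, 14), (11, k, 4, 38, 19), (19, u, 3, 18, 24), (21, k, 38, 33, 14), (21, k, 38, 38, 19), (27, k, 6, 33, 14), (27, k, 6, 38, 19), (37, k, 39, 33, 14), (37, k, 39, 38, 19), (39, k, 30, 33, 14), (39, k, 30, 38, 19), (7, c, 25, 2, 21), (7, u, 12, 18, 24)}
Apply σ_{C ≠ k}; surviving tuples: {(19, u, 3, 18, 24), (7, c, 25, 2, 21), (7, u, 12, 18, 24)}
Projecting to F, C: {(12, u), (25, c), (3, u)}

{(12, u), (25, c), (3, u)}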